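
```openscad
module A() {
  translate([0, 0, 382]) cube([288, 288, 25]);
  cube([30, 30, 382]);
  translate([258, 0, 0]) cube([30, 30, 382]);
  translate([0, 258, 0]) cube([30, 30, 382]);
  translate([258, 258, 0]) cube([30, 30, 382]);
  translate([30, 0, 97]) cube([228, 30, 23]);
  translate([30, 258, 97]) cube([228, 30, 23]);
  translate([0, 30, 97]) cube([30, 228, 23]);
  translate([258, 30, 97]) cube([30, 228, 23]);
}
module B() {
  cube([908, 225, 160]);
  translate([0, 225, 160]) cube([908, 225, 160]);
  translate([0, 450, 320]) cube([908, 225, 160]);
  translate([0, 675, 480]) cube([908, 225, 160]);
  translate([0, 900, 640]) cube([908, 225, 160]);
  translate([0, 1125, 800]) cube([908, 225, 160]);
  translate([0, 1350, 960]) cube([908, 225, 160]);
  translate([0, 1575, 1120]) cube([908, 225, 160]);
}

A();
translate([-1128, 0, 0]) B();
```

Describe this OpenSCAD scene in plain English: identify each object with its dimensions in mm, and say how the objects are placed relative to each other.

A is a four-legged stool. The seat is a 288×288×25 mm slab whose top surface is at z = 407 mm; four square legs, each 30×30 mm in cross-section, run from the floor (z = 0) to the underside of the seat, each flush with a corner of the seat. Four stretchers, 30 mm wide and 23 mm tall, connect adjacent legs with their undersides at z = 97 mm, each running between the inner faces of the legs it joins and aligned with the legs' outer faces on the other axis.

B is a straight staircase of 8 solid steps. Each step is 908 mm wide (x), 225 mm deep (y, the going) and 160 mm tall (the rise). The first step rests on the floor; each subsequent step sits one going further in +y and one rise higher in +z, directly behind and above the previous step with no overlap.

The staircase is on the floor beside the stool on its −x side.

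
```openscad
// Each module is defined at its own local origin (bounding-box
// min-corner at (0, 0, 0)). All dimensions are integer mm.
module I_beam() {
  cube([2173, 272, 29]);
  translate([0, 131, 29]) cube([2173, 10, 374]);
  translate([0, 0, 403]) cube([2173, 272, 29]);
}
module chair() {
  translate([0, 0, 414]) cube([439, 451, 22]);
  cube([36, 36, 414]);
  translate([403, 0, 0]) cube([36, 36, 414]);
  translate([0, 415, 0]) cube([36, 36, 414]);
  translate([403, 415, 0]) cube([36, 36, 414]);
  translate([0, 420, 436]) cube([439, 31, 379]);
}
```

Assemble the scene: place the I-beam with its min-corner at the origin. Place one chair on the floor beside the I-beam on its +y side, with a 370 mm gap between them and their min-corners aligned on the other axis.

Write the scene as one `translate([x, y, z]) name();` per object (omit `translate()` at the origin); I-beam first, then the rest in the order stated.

I_beam();
translate([0, 642, 0]) chair();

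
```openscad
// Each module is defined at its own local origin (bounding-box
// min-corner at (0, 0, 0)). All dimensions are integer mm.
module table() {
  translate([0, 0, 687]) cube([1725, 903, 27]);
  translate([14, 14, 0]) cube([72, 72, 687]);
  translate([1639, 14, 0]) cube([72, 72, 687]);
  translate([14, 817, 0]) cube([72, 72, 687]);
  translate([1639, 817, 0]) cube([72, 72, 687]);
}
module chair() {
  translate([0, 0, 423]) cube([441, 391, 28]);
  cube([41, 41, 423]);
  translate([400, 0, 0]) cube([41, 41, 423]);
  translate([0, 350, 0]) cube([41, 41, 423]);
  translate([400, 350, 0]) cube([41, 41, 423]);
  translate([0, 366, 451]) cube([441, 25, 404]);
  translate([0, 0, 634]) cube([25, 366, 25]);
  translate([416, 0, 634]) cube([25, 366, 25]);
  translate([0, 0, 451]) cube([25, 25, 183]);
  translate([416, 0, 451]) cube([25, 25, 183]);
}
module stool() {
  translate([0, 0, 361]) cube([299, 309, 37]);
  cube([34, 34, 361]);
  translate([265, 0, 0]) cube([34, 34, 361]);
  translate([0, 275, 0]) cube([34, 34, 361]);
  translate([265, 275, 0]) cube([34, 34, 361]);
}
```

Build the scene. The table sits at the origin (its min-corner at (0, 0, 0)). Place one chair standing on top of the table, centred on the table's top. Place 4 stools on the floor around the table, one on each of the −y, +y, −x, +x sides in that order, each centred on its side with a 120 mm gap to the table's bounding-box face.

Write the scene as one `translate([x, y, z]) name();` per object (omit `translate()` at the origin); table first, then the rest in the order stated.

table();
translate([642, 256, 714]) chair();
translate([713, -429, 0]) stool();
translate([713, 1023, 0]) stool();
translate([-419, 297, 0]) stool();
translate([1845, 297, 0]) stool();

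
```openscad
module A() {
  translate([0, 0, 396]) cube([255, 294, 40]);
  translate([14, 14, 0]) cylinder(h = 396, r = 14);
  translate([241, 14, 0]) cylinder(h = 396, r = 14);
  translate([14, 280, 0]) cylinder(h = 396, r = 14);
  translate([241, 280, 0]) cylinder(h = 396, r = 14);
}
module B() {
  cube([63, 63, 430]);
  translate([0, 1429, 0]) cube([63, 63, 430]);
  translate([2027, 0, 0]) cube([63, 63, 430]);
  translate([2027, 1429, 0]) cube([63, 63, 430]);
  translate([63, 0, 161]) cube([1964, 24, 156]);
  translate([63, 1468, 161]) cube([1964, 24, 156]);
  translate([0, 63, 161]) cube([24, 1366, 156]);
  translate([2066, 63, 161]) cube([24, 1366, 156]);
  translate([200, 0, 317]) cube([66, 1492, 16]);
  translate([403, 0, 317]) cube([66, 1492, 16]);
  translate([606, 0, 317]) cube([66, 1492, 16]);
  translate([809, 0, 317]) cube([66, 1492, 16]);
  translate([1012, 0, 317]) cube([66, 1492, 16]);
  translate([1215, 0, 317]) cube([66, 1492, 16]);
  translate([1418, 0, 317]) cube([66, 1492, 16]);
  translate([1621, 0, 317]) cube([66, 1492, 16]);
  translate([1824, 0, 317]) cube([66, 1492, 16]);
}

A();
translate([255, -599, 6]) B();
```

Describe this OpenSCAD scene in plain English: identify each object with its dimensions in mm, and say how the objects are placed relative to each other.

A is a four-legged stool. The seat is 255×294 mm, 40 mm thick, top at z = 436 mm. It stands on four round legs, each 28 mm in diameter, from z = 0 to the seat underside, each leg's axis is inset half a diameter from the nearest pair of seat edges (so the leg's bounding box is flush with the corner).

B is a bed frame 2090 mm long (x) by 1492 mm wide (y). Four 63×63 mm corner posts, 430 mm tall, at the corners of the footprint. Four rails of 24 mm thickness and 156 mm height run between adjacent posts with their undersides at z = 161 mm, their outer faces flush with the outside of the frame (the two x-running rails run between the posts' inner faces; the two y-running rails run between the posts' inner faces). 9 slats, each 66 mm wide (x) and 16 mm thick, lie across the top of the two x-running rails, running the full 1492 mm width of the frame in y; the slats are evenly spaced along x between the inner faces of the end posts with equal gaps (rounded down to the nearest mm) at the −x end and between each pair — any rounding remainder accumulates at the +x end.

The bed frame is beside the stool with their tops flush at z = 436.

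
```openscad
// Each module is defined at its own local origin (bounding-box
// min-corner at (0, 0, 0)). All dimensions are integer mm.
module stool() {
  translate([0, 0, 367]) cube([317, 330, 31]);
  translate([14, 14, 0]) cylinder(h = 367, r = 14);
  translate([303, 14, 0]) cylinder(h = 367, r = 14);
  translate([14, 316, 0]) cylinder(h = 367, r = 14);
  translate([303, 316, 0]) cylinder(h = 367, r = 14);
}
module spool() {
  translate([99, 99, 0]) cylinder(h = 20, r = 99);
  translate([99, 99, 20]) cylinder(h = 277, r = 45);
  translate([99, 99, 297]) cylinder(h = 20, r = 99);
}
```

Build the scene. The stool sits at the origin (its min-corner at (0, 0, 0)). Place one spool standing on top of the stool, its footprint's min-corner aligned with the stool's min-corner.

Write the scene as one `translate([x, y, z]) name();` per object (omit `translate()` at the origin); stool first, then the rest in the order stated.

stool();
translate([0, 0, 398]) spool();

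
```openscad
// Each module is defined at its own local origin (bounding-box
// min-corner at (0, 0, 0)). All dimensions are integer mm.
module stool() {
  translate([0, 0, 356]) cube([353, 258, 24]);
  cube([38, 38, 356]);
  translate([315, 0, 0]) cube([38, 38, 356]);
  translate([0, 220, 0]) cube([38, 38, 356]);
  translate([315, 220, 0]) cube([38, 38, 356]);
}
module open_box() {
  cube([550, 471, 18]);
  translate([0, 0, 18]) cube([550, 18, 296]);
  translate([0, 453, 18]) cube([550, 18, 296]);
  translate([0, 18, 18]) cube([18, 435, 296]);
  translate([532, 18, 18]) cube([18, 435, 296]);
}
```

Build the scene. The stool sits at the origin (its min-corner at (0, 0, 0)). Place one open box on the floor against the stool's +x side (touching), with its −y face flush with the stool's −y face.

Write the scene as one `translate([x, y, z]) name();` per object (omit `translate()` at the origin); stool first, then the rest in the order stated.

stool();
translate([353, 0, 0]) open_box();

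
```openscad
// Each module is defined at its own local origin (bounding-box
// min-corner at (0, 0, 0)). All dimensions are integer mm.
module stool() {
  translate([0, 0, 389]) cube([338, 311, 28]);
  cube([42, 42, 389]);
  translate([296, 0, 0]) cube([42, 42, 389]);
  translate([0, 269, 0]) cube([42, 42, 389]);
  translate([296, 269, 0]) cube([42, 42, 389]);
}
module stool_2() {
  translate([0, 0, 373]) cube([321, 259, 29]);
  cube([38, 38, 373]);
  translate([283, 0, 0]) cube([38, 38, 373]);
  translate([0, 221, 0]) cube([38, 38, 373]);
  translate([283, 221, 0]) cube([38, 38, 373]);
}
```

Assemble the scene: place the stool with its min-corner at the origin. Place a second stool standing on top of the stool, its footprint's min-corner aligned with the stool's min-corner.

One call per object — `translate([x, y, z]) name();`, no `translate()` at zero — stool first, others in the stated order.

stool();
translate([0, 0, 417]) stool_2();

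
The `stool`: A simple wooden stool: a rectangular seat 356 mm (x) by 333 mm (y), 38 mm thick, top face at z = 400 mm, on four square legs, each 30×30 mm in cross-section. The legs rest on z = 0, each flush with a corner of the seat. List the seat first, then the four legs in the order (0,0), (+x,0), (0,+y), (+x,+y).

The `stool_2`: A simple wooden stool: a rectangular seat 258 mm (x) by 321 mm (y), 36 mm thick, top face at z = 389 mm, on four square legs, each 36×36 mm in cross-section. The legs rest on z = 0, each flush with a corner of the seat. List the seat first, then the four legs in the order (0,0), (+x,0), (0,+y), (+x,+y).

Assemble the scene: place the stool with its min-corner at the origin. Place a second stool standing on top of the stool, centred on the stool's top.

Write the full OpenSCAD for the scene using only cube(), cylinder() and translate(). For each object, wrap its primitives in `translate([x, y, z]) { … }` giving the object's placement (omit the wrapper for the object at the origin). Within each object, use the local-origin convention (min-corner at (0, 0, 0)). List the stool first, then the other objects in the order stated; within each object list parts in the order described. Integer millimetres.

translate([0, 0, 362]) cube([356, 333, 38]);
cube([30, 30, 362]);
translate([326, 0, 0]) cube([30, 30, 362]);
translate([0, 303, 0]) cube([30, 30, 362]);
translate([326, 303, 0]) cube([30, 30, 362]);
translate([49, 6, 400]) {
  translate([0, 0, 353]) cube([258, 321, 36]);
  cube([36, 36, 353]);
  translate([222, 0, 0]) cube([36, 36, 353]);
  translate([0, 285, 0]) cube([36, 36, 353]);
  translate([222, 285, 0]) cube([36, 36, 353]);
}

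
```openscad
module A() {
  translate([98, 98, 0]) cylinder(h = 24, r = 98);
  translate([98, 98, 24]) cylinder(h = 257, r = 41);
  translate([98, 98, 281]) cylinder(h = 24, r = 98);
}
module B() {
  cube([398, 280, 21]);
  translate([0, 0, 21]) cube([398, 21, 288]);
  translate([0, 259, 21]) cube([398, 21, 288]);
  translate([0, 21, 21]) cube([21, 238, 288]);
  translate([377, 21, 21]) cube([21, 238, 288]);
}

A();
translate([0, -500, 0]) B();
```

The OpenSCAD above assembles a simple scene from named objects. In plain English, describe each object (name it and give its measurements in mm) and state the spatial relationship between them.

A is a spool: two coaxial disc flanges of radius 98 mm and thickness 24 mm, joined by a core cylinder of radius 41 mm and height 257 mm. The lower flange rests on z = 0 and the three cylinders share a vertical axis.

B is an open-topped rectangular box: outside dimensions 398×280×309 mm, with a uniform wall and base thickness of 21 mm. The base is a full 398×280 slab on the floor; four walls sit on top of the base. The front and back walls (the −y and +y sides) span the full width; the two side walls fit between them.

The open box is on the floor beside the spool on its −y side.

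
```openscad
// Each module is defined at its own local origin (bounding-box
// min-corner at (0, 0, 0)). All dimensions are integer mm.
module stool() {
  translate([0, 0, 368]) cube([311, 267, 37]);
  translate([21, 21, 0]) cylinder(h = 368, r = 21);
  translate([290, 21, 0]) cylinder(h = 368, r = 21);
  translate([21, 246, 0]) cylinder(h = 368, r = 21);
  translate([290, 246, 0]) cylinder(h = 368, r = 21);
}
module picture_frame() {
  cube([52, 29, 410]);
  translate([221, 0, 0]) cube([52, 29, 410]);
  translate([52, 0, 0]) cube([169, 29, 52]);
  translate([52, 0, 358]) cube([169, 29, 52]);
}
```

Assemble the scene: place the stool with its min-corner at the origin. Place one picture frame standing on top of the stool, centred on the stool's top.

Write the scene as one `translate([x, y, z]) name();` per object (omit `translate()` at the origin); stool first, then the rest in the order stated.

stool();
translate([19, 119, 405]) picture_frame();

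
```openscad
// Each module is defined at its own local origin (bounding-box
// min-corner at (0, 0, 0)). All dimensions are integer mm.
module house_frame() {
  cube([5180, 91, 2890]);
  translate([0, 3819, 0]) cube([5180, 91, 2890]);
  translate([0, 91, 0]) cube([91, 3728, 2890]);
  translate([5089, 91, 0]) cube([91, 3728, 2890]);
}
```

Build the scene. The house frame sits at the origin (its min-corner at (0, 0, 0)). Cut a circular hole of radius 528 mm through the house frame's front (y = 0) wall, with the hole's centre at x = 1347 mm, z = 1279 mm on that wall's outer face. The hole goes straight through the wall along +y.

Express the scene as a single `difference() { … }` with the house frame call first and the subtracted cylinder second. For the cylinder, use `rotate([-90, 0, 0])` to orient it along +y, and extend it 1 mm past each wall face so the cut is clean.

difference() {
  house_frame();
  translate([1347, -1, 1279]) rotate([-90, 0, 0]) cylinder(h = 93, r = 528);
}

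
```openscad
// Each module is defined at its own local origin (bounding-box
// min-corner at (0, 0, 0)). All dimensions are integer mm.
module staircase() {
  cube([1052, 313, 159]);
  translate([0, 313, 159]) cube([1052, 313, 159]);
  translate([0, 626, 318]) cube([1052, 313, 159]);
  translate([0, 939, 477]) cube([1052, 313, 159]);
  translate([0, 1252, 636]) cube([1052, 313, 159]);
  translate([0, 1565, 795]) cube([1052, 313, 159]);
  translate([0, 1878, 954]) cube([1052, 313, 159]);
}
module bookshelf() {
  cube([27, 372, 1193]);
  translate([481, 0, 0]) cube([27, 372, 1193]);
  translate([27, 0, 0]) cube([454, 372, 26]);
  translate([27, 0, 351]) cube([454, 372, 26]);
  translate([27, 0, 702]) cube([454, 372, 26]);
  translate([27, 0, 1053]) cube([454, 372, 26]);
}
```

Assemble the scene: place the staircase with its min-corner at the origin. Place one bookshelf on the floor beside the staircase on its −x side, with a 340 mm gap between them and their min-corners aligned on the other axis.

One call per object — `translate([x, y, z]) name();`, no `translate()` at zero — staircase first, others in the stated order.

staircase();
translate([-848, 0, 0]) bookshelf();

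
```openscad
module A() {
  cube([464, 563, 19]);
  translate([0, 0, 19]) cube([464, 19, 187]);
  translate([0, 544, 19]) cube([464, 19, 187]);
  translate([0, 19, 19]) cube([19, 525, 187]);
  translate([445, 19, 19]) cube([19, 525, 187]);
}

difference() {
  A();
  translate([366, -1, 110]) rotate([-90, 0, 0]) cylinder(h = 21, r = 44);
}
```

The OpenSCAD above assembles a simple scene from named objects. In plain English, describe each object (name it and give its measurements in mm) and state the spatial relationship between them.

A is an open storage box with external size 464×563×206 mm and wall thickness 19 mm (the base is also 19 mm thick). The base covers the whole footprint; the four walls stand on the base, with the y-facing walls full-width and the x-facing walls fitting between their inner faces.

The open box has a circular hole of radius 44 mm through its front wall, centred at (x = 366, z = 110).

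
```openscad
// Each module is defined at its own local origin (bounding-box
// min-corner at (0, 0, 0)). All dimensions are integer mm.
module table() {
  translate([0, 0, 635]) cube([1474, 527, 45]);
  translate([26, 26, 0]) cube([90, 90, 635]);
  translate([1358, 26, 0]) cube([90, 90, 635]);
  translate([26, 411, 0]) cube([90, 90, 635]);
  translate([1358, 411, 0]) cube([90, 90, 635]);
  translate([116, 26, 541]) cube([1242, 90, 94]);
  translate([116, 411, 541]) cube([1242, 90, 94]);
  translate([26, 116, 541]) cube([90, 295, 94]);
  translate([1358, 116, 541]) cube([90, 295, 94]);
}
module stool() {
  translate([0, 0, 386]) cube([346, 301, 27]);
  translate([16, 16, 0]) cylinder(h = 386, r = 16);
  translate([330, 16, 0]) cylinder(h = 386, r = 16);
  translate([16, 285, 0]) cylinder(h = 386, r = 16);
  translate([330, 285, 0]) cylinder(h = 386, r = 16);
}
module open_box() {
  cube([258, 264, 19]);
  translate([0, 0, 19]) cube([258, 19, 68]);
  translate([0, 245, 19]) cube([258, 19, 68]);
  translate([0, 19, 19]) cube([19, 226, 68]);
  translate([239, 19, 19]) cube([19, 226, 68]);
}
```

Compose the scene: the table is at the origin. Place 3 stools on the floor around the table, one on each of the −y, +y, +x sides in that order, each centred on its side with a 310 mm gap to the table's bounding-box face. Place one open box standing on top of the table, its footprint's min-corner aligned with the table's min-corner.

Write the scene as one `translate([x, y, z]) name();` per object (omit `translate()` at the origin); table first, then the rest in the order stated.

table();
translate([564, -611, 0]) stool();
translate([564, 837, 0]) stool();
translate([1784, 113, 0]) stool();
translate([0, 0, 680]) open_box();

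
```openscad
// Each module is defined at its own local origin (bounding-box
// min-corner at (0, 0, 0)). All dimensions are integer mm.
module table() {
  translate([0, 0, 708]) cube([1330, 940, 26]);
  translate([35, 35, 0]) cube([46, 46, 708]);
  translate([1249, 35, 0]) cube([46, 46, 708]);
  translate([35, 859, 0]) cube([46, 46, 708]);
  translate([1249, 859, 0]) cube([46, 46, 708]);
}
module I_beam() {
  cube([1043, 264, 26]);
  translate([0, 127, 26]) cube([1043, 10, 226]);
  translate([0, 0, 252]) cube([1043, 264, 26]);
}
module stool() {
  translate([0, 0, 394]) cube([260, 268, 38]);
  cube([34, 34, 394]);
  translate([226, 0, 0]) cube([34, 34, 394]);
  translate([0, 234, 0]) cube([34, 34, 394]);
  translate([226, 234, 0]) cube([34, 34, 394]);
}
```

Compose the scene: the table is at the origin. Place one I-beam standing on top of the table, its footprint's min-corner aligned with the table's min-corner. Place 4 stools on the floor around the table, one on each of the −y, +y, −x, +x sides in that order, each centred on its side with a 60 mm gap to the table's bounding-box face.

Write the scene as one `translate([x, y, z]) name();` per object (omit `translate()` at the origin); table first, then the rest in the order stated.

table();
translate([0, 0, 734]) I_beam();
translate([535, -328, 0]) stool();
translate([535, 1000, 0]) stool();
translate([-320, 336, 0]) stool();
translate([1390, 336, 0]) stool();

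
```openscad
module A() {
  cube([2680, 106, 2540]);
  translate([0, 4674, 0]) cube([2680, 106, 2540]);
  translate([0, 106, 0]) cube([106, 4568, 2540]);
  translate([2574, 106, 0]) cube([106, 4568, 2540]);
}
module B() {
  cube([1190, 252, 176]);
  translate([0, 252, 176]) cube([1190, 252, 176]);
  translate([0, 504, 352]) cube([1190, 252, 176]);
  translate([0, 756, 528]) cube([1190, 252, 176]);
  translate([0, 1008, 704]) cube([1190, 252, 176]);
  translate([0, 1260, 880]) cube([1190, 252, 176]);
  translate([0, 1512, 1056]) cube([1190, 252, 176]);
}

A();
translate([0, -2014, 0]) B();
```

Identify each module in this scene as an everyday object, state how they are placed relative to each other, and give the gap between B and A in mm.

The staircase's nearest face is 250 mm from the house frame's −y face.

A is a house frame. B is a staircase. The staircase is on the floor beside the house frame on its −y side. The gap between the staircase and the house frame is 250 mm.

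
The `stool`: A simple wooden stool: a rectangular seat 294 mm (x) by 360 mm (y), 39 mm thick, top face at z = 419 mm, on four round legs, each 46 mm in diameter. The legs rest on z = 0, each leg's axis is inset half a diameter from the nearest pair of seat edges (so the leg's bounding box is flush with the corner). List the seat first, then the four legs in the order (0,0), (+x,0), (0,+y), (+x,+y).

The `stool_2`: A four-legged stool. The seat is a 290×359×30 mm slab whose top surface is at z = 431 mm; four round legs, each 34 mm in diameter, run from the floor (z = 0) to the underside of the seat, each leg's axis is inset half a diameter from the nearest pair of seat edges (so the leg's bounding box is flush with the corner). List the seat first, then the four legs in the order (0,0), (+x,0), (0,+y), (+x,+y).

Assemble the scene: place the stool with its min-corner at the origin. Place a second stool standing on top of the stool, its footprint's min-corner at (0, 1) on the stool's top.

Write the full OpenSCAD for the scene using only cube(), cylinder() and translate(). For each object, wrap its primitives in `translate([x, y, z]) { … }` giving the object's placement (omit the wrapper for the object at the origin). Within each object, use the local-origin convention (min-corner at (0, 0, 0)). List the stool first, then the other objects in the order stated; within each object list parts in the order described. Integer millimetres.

translate([0, 0, 380]) cube([294, 360, 39]);
translate([23, 23, 0]) cylinder(h = 380, r = 23);
translate([271, 23, 0]) cylinder(h = 380, r = 23);
translate([23, 337, 0]) cylinder(h = 380, r = 23);
translate([271, 337, 0]) cylinder(h = 380, r = 23);
translate([0, 1, 419]) {
  translate([0, 0, 401]) cube([290, 359, 30]);
  translate([17, 17, 0]) cylinder(h = 401, r = 17);
  translate([273, 17, 0]) cylinder(h = 401, r = 17);
  translate([17, 342, 0]) cylinder(h = 401, r = 17);
  translate([273, 342, 0]) cylinder(h = 401, r = 17);
}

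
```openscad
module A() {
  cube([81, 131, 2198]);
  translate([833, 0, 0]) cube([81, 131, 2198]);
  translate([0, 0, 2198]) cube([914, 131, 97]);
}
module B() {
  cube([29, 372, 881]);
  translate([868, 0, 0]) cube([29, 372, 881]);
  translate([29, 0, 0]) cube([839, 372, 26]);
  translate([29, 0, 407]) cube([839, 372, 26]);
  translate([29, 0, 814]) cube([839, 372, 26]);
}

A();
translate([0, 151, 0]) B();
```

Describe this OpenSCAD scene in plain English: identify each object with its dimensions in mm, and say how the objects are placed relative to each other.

A is a rectangular door frame: two vertical jambs of 81×131 mm section, 2198 mm tall, with a clear opening 752 mm wide between their inner faces. A header 97 mm tall and 131 mm deep lies on top of the jambs and spans the full outside width.

B is a bookshelf 897 mm wide overall, 372 mm deep and 881 mm tall. The two sides are 29 mm thick vertical panels. 3 horizontal shelves of 26 mm thickness span between the inner faces of the sides; the lowest shelf sits on the floor and shelves are stacked with a clear vertical gap of 381 mm between each pair.

The bookshelf is on the floor beside the door frame on its +y side.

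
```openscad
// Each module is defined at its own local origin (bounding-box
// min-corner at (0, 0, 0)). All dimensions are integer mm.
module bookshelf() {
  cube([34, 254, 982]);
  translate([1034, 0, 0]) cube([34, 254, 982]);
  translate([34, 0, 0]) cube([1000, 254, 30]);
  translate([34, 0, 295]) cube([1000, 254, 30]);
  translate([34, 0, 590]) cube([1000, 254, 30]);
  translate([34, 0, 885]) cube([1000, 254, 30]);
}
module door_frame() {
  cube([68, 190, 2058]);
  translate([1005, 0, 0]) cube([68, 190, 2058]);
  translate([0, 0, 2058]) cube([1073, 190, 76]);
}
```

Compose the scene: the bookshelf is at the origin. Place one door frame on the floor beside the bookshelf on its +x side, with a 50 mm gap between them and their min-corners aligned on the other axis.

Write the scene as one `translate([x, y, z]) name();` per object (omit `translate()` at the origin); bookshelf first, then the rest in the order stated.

bookshelf();
translate([1118, 0, 0]) door_frame();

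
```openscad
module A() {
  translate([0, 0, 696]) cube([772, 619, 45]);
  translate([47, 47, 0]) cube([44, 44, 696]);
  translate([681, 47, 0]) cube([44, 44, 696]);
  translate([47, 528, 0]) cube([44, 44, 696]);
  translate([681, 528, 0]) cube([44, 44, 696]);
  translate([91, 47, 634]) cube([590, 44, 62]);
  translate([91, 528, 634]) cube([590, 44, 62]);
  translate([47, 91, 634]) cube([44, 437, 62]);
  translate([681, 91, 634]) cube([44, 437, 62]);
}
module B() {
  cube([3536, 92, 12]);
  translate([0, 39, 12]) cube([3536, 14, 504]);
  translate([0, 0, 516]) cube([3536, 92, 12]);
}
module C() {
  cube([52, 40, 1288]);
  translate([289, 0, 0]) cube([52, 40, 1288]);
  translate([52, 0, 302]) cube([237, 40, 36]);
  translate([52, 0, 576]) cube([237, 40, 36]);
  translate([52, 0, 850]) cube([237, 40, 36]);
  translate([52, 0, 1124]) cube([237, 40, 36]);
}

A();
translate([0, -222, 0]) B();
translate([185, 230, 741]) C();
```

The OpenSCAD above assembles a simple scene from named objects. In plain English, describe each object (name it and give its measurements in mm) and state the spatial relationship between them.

A is a table with a 772×619 mm rectangular top, 45 mm thick, top surface at z = 741 mm, supported by four 44×44 mm square legs, each inset 47 mm from the nearest pair of top edges, running from the floor. Four apron rails, 44 mm thick and 62 mm tall, run between adjacent legs with their top edges flush with the underside of the top and their outer faces flush with the legs' outer faces.

B is an I-beam lying along x, 3536 mm long. Overall section height 528 mm. Two flanges 92 mm wide (y) and 12 mm thick, one on the floor and one at the top; a web 14 mm thick runs between them, centred on the flange width.

C is a wooden ladder with two side rails of 52×40 mm section and 1288 mm height, set 341 mm apart overall. Between them run 4 rectangular rungs (40 mm deep, 36 mm thick), front faces flush with the rails' −y face. The bottom of the first rung is 302 mm above the floor and each subsequent rung is 274 mm higher than the one below.

The I-beam is on the floor beside the table on its −y side. The ladder is on top of the table.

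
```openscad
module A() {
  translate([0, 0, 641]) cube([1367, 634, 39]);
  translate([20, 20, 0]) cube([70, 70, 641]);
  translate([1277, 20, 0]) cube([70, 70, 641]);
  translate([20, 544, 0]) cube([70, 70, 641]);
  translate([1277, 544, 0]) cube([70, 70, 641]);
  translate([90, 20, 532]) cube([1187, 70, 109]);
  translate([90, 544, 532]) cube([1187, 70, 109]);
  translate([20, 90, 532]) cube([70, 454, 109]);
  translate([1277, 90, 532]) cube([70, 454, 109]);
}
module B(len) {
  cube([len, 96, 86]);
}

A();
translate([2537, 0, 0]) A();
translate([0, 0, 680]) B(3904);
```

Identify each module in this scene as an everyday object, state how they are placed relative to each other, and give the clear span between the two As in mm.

Second table starts at x = 2537; first ends at x = 1367; clear span = 2537 − 1367 = 1170 mm.

A is a table. B is a beam. A beam spans the tops of two tables. The clear span between the two tables is 1170 mm.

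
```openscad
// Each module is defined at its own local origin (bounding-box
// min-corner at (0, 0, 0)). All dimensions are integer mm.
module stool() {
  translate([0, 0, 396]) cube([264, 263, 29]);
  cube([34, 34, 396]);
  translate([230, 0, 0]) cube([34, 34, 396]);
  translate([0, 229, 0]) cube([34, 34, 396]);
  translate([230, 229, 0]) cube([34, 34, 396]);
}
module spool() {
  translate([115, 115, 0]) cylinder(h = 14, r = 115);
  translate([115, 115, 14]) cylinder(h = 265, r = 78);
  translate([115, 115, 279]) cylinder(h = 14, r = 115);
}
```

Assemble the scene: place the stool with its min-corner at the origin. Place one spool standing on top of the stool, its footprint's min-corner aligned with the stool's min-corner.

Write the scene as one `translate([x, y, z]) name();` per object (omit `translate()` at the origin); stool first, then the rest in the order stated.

stool();
translate([0, 0, 425]) spool();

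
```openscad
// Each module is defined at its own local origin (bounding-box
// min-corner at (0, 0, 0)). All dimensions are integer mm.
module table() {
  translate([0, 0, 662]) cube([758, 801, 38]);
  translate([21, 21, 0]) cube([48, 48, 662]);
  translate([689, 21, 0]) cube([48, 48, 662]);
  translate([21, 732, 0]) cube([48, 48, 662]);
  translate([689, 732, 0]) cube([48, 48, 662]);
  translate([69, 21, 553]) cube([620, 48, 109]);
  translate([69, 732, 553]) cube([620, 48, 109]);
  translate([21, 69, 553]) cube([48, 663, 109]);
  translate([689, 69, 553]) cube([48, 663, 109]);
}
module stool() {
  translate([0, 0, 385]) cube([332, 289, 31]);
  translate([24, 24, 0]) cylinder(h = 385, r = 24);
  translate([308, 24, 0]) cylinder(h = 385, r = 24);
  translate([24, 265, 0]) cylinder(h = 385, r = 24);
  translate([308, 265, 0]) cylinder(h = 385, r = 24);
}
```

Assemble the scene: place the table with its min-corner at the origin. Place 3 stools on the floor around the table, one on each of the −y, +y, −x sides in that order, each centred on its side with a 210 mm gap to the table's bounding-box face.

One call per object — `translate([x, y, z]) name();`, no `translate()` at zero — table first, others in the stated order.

table();
translate([213, -499, 0]) stool();
translate([213, 1011, 0]) stool();
translate([-542, 256, 0]) stool();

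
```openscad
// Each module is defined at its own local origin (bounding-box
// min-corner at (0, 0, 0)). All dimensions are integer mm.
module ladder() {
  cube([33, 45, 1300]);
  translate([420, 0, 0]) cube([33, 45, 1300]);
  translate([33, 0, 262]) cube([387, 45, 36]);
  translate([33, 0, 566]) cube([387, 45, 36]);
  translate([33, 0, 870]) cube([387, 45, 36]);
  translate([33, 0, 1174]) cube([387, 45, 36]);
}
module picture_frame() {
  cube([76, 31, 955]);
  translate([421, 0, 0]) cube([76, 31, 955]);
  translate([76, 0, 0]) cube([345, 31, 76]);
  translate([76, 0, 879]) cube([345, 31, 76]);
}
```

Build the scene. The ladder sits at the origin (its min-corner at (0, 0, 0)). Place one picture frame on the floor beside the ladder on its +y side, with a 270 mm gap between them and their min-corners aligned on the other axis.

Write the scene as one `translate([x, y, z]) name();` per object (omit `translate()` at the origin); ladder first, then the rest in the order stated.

ladder();
translate([0, 315, 0]) picture_frame();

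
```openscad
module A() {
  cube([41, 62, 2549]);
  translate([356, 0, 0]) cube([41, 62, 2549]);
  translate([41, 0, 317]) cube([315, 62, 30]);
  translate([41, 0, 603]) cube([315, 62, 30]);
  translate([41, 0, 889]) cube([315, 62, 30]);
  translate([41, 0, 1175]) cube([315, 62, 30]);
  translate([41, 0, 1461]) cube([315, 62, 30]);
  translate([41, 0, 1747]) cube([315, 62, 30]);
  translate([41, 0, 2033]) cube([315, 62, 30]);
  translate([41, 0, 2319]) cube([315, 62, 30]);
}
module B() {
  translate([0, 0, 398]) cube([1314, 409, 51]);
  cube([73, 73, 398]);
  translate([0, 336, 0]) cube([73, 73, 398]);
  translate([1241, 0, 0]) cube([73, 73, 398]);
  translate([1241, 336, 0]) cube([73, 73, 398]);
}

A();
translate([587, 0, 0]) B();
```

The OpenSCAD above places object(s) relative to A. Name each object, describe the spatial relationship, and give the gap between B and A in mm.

The bench's nearest face is 190 mm from the ladder's +x face.

A is a ladder. B is a bench. The bench is on the floor beside the ladder on its +x side. The gap between the bench and the ladder is 190 mm.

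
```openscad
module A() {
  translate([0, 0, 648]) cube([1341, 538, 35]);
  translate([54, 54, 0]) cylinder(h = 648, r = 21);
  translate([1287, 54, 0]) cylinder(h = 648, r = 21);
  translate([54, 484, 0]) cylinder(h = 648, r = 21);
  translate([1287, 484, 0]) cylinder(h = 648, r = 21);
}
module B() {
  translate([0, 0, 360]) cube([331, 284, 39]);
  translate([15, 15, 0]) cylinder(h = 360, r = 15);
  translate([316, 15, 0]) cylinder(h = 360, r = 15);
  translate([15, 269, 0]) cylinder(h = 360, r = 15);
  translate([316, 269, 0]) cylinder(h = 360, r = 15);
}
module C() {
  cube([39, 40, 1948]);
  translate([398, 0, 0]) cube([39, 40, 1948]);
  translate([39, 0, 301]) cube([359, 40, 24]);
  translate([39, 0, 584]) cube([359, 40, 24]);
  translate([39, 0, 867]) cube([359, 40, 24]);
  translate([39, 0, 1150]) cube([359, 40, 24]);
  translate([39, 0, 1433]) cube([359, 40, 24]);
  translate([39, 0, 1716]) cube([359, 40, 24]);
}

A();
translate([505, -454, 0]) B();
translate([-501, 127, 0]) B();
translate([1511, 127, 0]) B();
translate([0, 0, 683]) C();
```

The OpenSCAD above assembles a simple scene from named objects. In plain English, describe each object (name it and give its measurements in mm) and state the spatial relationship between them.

A is a rectangular dining table. The top is 1341×538×35 mm with its upper surface at z = 683 mm. It stands on four round legs of 42 mm diameter, each leg's bounding box inset 33 mm from the nearest pair of top edges, running from the floor to the underside of the top.

B is a four-legged stool. The seat is 331×284 mm, 39 mm thick, top at z = 399 mm. It stands on four round legs, each 30 mm in diameter, from z = 0 to the seat underside, each leg's axis is inset half a diameter from the nearest pair of seat edges (so the leg's bounding box is flush with the corner).

C is a wooden ladder with two side rails of 39×40 mm section and 1948 mm height, set 437 mm apart overall. Between them run 6 rectangular rungs (40 mm deep, 24 mm thick), front faces flush with the rails' −y face. The bottom of the first rung is 301 mm above the floor and each subsequent rung is 283 mm higher than the one below.

Three stools sit around the table at the −y, −x, +x sides. The ladder is on top of the table.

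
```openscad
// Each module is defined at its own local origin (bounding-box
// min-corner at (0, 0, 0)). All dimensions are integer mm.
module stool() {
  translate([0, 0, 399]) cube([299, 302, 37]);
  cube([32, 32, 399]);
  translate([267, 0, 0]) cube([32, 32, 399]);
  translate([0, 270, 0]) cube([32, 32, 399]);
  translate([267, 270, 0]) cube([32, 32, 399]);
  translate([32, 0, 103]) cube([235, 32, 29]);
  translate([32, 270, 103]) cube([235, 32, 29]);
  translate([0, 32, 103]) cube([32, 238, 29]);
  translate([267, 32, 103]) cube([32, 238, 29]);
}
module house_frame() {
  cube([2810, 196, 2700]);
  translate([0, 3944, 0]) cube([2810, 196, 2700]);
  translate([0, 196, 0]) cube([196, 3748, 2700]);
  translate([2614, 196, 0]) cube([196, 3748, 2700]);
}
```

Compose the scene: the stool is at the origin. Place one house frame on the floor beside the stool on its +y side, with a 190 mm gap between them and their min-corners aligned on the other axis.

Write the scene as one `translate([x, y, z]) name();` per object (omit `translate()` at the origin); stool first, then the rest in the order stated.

stool();
translate([0, 492, 0]) house_frame();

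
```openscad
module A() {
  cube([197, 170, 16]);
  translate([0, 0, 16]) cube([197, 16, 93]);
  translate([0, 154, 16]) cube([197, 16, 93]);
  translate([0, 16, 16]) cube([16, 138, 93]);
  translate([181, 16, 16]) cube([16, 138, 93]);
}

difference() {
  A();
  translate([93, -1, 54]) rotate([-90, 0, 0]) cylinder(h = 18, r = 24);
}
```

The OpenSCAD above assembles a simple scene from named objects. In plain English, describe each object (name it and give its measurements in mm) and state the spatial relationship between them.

A is an open-topped rectangular box: outside dimensions 197×170×109 mm, with a uniform wall and base thickness of 16 mm. The base is a full 197×170 slab on the floor; four walls sit on top of the base. The front and back walls (the −y and +y sides) span the full width; the two side walls fit between them.

The open box has a circular hole of radius 24 mm through its front wall, centred at (x = 93, z = 54).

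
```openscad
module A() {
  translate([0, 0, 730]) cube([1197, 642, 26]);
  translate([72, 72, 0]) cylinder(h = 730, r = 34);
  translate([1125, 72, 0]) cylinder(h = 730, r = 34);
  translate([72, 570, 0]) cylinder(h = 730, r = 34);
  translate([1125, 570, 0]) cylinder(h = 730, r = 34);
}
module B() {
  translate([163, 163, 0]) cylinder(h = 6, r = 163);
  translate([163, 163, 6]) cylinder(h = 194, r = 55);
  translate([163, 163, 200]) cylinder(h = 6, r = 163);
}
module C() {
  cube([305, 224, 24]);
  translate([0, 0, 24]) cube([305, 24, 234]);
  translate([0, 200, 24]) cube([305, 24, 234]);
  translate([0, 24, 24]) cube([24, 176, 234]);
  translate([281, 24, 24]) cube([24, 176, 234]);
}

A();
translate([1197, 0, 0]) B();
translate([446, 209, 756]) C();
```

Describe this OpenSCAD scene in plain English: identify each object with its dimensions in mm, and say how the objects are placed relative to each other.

A is a table with a 1197×642 mm rectangular top, 26 mm thick, top surface at z = 756 mm, supported by four round legs of 68 mm diameter, each leg's bounding box inset 38 mm from the nearest pair of top edges, running from the floor.

B is a spool: two coaxial disc flanges of radius 163 mm and thickness 6 mm, joined by a core cylinder of radius 55 mm and height 194 mm. The lower flange rests on z = 0 and the three cylinders share a vertical axis.

C is an open storage box with external size 305×224×258 mm and wall thickness 24 mm (the base is also 24 mm thick). The base covers the whole footprint; the four walls stand on the base, with the y-facing walls full-width and the x-facing walls fitting between their inner faces.

The spool is against the table's +x side, with their −y faces flush. The open box is on top of the table, centred.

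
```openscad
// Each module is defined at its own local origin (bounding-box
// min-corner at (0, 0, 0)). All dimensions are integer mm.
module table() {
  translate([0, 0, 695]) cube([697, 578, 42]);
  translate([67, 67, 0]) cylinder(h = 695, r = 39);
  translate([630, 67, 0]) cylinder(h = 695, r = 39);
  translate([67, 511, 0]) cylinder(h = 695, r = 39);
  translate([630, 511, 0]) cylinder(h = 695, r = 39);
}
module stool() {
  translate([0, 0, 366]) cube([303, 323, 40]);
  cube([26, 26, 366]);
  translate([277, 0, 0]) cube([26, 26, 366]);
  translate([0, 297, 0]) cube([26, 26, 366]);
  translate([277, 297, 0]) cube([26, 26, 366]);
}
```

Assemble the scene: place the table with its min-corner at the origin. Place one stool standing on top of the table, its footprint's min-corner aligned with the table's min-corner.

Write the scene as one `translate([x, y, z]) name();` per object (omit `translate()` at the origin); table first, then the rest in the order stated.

table();
translate([0, 0, 737]) stool();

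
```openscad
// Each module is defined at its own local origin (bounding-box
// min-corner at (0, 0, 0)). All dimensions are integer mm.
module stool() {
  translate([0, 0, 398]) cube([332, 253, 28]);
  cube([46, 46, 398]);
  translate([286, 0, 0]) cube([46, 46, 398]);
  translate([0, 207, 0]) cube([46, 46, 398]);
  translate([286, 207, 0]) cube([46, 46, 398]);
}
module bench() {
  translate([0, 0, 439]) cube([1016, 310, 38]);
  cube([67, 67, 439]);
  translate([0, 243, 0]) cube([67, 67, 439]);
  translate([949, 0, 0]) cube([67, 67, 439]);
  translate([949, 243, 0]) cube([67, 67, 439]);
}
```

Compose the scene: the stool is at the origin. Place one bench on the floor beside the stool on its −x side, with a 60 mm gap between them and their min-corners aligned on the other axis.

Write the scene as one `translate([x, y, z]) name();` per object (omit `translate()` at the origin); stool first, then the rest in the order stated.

stool();
translate([-1076, 0, 0]) bench();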